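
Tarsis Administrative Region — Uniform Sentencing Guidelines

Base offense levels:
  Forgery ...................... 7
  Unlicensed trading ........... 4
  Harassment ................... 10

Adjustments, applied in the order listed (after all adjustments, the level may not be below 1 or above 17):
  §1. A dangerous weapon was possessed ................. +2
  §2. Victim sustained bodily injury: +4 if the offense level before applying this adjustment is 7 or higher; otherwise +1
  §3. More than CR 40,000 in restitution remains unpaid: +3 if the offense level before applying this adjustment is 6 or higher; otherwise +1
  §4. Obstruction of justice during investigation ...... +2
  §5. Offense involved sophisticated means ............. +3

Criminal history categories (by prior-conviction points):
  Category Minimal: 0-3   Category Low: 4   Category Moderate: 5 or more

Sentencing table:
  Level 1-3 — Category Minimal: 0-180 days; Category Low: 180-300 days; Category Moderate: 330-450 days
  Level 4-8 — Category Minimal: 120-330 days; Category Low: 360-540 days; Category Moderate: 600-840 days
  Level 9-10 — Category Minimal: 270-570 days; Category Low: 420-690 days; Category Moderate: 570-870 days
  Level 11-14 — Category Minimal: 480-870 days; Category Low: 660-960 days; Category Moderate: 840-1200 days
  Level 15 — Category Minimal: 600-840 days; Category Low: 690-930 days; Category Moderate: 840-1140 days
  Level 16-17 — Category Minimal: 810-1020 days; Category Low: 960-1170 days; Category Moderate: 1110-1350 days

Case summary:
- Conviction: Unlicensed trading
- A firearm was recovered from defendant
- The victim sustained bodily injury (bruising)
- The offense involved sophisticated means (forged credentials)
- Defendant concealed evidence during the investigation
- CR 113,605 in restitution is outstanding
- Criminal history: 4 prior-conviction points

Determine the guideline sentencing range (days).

Base offense level for unlicensed trading: 4.
§1 applies: 4 + 2 = 6.
§2 applies (level before this adjustment is 6 < 7, so +1): 6 + 1 = 7.
§3 applies (level before this adjustment is 7 ≥ 6, so +3): 7 + 3 = 10.
§4 applies: 10 + 2 = 12.
§5 applies: 12 + 3 = 15.
Final offense level: 15.
Criminal history: 4 prior points → Category Low (4).
Level 15 falls in the 15 band.
Grid: Level 15 × Category Low = 690-930 days.

690-930 days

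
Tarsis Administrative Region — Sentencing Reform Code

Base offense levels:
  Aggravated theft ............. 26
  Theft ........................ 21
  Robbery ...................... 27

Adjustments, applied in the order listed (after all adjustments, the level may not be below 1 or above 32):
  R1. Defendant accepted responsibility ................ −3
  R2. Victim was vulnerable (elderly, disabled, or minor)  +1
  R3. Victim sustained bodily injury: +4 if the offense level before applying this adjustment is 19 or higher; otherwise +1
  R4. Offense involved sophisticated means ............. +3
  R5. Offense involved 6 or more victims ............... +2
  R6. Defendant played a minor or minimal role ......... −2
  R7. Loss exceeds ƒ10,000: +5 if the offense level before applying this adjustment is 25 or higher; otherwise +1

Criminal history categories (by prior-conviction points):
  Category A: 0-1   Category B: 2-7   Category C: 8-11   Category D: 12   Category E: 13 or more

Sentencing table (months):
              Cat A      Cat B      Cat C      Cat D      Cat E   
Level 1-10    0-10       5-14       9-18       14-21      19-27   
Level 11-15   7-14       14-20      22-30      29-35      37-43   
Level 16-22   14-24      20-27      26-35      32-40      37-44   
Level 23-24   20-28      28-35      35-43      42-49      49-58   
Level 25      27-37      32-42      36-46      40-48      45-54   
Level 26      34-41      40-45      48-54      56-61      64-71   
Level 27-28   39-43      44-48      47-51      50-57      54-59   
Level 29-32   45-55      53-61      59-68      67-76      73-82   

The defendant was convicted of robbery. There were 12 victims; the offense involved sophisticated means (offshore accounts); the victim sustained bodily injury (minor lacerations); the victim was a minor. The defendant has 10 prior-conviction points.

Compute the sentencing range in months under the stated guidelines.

Base offense level for robbery: 27.
R1 does not apply.
R2 applies: 27 + 1 = 28.
R3 applies (level before this adjustment is 28 ≥ 19, so +4): 28 + 4 = 32.
R4 applies: 32 + 3 = 35.
R5 applies: 35 + 2 = 37.
R7 does not apply.
Level 37 exceeds the maximum of 32; capped at 32.
Final offense level: 32.
Criminal history: 10 prior points → Category C (8-11).
Level 32 falls in the 29-32 band.
Grid: Level 29-32 × Category C = 59-68 months.

59-68 months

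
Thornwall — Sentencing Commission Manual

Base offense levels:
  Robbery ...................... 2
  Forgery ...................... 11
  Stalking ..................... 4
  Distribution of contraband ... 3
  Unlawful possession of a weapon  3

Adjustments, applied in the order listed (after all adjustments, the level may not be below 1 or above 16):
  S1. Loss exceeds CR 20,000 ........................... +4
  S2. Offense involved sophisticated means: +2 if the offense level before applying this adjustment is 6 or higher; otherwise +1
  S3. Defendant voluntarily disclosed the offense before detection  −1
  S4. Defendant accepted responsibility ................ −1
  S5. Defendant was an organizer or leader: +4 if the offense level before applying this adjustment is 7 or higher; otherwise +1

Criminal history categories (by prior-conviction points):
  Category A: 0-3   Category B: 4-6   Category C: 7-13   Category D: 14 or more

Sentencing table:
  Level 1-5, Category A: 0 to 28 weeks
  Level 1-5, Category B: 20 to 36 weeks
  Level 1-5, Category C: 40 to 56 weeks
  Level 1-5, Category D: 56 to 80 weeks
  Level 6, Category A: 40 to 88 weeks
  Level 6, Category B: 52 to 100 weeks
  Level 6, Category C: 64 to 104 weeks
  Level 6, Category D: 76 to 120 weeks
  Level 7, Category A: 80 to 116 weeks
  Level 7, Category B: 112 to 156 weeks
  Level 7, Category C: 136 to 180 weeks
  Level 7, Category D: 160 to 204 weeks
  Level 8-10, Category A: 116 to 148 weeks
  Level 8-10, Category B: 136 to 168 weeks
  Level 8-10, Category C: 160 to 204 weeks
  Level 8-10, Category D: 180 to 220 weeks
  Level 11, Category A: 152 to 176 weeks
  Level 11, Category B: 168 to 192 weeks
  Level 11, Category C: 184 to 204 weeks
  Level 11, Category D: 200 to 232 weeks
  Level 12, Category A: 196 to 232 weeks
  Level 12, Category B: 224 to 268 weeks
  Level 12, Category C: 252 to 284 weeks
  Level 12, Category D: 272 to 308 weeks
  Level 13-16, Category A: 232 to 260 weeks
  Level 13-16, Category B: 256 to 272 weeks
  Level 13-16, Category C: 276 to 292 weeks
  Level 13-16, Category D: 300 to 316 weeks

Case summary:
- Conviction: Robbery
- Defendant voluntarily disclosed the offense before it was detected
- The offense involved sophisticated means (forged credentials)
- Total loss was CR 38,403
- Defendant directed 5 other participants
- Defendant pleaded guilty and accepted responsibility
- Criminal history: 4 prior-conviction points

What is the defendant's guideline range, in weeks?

Base offense level for robbery: 2.
S1 applies: 2 + 4 = 6.
S2 applies (level before this adjustment is 6 ≥ 6, so +2): 6 + 2 = 8.
S3 applies: 8 − 1 = 7.
S4 applies: 7 − 1 = 6.
S5 applies (level before this adjustment is 6 < 7, so +1): 6 + 1 = 7.
Final offense level: 7.
Criminal history: 4 prior points → Category B (4-6).
Level 7 falls in the 7 band.
Grid: Level 7 × Category B = 112-156 weeks.

112-156 weeks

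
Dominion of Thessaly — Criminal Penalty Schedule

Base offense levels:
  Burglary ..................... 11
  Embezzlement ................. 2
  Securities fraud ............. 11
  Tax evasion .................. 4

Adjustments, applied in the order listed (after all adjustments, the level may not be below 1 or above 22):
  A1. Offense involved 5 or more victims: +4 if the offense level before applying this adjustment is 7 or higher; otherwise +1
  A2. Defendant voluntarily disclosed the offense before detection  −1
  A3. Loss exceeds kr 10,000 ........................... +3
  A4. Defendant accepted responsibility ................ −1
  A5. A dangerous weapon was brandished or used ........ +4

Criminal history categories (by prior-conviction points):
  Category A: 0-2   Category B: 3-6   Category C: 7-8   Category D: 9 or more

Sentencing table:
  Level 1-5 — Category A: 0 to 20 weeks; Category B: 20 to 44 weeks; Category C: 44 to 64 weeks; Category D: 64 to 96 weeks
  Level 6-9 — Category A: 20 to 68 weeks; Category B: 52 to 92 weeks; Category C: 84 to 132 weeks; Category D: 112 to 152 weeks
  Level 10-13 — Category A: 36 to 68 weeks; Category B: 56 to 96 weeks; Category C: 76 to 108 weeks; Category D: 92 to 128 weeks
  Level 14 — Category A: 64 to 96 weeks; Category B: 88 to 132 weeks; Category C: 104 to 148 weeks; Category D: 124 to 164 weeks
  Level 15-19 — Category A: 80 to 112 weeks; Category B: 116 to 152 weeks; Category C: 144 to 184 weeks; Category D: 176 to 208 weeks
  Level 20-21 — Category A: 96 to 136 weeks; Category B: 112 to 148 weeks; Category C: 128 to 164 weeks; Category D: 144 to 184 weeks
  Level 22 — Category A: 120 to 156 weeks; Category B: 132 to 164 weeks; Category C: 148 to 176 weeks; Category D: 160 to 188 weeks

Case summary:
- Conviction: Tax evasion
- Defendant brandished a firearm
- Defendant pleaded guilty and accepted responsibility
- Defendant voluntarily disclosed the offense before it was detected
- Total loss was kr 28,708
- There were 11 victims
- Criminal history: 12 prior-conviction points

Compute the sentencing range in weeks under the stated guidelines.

92-128 weeks

Base offense level for tax evasion: 4.
A1 applies (level before this adjustment is 4 < 7, so +1): 4 + 1 = 5.
A2 applies: 5 − 1 = 4.
A3 applies: 4 + 3 = 7.
A4 applies: 7 − 1 = 6.
A5 applies: 6 + 4 = 10.
Final offense level: 10.
Criminal history: 12 prior points → Category D (9+).
Level 10 falls in the 10-13 band.
Grid: Level 10-13 × Category D = 92-128 weeks.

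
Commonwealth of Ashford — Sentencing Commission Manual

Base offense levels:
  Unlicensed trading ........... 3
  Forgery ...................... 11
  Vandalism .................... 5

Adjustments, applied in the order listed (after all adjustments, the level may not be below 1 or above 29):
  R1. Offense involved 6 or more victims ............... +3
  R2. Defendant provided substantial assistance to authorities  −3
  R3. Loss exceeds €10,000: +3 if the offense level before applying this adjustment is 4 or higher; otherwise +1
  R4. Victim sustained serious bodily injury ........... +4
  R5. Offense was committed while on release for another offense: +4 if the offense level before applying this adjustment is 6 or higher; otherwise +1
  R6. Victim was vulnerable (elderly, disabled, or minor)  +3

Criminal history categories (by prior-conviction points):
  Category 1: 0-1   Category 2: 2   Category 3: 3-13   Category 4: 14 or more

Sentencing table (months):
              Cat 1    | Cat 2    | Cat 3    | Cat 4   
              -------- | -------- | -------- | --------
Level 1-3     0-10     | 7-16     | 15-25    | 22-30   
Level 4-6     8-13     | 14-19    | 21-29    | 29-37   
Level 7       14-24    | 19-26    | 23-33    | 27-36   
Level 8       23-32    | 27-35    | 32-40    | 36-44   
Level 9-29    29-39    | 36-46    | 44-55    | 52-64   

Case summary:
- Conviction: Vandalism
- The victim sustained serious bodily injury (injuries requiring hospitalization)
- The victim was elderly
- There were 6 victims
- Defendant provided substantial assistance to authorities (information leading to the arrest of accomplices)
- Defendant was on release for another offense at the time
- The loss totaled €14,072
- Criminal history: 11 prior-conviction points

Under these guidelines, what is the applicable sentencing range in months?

44-55 months

Base offense level for vandalism: 5.
R1 applies: 5 + 3 = 8.
R2 applies: 8 − 3 = 5.
R3 applies (level before this adjustment is 5 ≥ 4, so +3): 5 + 3 = 8.
R4 applies: 8 + 4 = 12.
R5 applies (level before this adjustment is 12 ≥ 6, so +4): 12 + 4 = 16.
R6 applies: 16 + 3 = 19.
Final offense level: 19.
Criminal history: 11 prior points → Category 3 (3-13).
Level 19 falls in the 9-29 band.
Grid: Level 9-29 × Category 3 = 44-55 months.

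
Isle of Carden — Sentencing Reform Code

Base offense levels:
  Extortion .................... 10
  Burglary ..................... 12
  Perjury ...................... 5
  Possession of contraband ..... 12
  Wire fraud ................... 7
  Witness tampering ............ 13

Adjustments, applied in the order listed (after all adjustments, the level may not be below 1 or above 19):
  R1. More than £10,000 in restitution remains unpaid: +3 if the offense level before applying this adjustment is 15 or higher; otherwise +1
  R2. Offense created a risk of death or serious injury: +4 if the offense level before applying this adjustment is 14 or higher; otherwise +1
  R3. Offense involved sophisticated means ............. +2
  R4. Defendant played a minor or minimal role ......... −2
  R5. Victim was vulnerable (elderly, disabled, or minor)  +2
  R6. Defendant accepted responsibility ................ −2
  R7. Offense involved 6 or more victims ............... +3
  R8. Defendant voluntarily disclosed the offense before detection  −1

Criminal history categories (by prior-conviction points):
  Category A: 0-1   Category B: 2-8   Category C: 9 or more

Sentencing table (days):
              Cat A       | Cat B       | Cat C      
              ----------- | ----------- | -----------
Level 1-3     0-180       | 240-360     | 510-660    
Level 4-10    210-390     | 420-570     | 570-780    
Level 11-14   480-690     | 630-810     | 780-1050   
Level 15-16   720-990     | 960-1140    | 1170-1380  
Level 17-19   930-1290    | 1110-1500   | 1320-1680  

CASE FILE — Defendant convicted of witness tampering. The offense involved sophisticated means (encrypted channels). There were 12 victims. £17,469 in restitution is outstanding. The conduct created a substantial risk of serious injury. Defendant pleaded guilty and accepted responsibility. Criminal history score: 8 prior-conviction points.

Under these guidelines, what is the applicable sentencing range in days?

Base offense level for witness tampering: 13.
R1 applies (level before this adjustment is 13 < 15, so +1): 13 + 1 = 14.
R2 applies (level before this adjustment is 14 ≥ 14, so +4): 14 + 4 = 18.
R3 applies: 18 + 2 = 20.
R4 does not apply.
R6 applies: 20 − 2 = 18.
R7 applies: 18 + 3 = 21.
R8 does not apply.
Level 21 exceeds the maximum of 19; capped at 19.
Final offense level: 19.
Criminal history: 8 prior points → Category B (2-8).
Level 19 falls in the 17-19 band.
Grid: Level 17-19 × Category B = 1110-1500 days.

1110-1500 days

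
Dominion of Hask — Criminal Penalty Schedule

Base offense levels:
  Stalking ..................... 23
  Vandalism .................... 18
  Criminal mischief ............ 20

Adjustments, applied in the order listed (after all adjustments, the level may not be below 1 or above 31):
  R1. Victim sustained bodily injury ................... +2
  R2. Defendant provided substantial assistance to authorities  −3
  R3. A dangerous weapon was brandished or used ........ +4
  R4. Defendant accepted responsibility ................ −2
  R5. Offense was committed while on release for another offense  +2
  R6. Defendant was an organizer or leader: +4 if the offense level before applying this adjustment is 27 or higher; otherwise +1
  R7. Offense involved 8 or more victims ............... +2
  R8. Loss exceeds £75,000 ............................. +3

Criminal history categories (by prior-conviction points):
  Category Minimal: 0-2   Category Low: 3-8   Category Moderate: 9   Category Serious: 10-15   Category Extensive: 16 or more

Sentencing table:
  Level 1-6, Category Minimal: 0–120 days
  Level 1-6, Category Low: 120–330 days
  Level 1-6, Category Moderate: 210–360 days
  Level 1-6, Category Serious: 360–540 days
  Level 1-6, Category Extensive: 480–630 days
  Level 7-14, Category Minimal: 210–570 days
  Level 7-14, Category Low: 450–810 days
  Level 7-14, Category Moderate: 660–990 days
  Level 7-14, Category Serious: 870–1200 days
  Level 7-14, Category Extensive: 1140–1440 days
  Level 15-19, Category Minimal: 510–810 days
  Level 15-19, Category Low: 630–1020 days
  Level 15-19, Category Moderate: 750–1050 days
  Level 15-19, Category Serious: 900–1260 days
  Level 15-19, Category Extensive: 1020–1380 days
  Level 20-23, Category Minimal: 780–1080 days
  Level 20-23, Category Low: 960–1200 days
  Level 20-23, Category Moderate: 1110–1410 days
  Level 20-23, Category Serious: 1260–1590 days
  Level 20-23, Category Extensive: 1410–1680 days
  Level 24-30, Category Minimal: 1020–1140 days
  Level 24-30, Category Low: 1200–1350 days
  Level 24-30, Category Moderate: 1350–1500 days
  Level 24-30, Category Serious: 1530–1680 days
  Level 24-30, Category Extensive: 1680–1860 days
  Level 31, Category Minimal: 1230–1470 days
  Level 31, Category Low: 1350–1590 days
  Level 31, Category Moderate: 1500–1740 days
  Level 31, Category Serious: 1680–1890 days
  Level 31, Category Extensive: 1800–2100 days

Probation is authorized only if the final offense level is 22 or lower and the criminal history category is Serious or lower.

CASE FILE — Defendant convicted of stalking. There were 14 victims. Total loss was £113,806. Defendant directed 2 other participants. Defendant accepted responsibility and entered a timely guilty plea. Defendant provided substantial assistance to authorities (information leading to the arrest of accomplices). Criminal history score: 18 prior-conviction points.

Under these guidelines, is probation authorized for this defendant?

No

Base offense level for stalking: 23.
R2 applies: 23 − 3 = 20.
R4 applies: 20 − 2 = 18.
R5 does not apply.
R6 applies (level before this adjustment is 18 < 27, so +1): 18 + 1 = 19.
R7 applies: 19 + 2 = 21.
R8 applies: 21 + 3 = 24.
Final offense level: 24.
Criminal history: 18 prior points → Category Extensive (16+).
Level 24 falls in the 24-30 band.
Grid: Level 24-30 × Category Extensive = 1680-1860 days.
Probation check: level 24 > 22 and category Extensive > Serious → not eligible.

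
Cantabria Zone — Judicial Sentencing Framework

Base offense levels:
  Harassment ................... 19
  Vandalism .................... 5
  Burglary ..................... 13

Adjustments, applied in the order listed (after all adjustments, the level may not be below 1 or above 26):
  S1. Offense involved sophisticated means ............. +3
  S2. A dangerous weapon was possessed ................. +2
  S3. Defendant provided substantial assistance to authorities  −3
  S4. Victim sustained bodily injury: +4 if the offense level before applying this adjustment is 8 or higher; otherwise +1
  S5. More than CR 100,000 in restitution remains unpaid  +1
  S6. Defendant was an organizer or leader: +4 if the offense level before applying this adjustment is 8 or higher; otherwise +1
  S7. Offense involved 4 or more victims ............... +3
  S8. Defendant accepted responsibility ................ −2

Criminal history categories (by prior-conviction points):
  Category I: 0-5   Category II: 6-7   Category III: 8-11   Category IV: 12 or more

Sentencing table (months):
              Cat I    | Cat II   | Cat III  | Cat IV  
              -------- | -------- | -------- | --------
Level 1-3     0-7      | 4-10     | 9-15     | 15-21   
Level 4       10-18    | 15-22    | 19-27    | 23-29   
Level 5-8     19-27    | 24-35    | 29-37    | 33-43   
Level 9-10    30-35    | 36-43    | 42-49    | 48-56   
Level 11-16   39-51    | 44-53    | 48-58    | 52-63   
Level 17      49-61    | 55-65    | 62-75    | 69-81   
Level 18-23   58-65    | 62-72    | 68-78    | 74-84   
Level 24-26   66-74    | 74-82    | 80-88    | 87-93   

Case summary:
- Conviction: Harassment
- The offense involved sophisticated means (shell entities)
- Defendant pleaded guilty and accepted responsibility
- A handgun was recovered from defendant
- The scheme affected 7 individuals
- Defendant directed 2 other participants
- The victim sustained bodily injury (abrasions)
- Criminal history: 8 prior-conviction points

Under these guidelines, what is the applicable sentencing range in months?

80-88 months

Base offense level for harassment: 19.
S1 applies: 19 + 3 = 22.
S2 applies: 22 + 2 = 24.
S4 applies (level before this adjustment is 24 ≥ 8, so +4): 24 + 4 = 28.
S5 does not apply.
S6 applies (level before this adjustment is 28 ≥ 8, so +4): 28 + 4 = 32.
S7 applies: 32 + 3 = 35.
S8 applies: 35 − 2 = 33.
Level 33 exceeds the maximum of 26; capped at 26.
Final offense level: 26.
Criminal history: 8 prior points → Category III (8-11).
Level 26 falls in the 24-26 band.
Grid: Level 24-26 × Category III = 80-88 months.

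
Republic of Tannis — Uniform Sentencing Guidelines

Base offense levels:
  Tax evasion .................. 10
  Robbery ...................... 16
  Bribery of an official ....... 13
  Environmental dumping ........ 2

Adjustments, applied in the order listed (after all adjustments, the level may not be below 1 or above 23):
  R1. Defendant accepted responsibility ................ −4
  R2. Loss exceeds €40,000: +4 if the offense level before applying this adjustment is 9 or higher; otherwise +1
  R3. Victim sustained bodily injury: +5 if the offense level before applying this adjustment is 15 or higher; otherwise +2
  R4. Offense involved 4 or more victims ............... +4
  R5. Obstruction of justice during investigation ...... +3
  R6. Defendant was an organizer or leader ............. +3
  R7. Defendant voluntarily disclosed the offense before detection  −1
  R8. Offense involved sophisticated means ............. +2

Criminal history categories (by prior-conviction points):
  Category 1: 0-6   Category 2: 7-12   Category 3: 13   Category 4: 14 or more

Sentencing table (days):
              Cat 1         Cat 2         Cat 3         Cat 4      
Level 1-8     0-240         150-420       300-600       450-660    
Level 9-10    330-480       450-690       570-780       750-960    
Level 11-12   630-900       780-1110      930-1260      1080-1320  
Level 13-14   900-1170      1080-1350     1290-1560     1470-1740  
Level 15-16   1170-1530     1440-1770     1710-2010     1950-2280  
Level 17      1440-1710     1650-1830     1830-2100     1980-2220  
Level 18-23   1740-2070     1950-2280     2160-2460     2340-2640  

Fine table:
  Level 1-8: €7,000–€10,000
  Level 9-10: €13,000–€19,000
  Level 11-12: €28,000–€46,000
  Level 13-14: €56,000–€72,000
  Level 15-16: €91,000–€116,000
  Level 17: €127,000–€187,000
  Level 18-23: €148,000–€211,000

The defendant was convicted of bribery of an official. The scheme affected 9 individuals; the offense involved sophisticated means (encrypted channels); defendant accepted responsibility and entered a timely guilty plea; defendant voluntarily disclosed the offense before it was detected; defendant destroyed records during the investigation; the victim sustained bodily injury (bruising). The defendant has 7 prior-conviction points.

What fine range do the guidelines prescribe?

€148,000–€211,000

Base offense level for bribery of an official: 13.
R1 applies: 13 − 4 = 9.
R3 applies (level before this adjustment is 9 < 15, so +2): 9 + 2 = 11.
R4 applies: 11 + 4 = 15.
R5 applies: 15 + 3 = 18.
R6 does not apply.
R7 applies: 18 − 1 = 17.
R8 applies: 17 + 2 = 19.
Final offense level: 19.
Level 19 falls in the 18-23 band.
Fine table: Level 18-23 → €148,000–€211,000.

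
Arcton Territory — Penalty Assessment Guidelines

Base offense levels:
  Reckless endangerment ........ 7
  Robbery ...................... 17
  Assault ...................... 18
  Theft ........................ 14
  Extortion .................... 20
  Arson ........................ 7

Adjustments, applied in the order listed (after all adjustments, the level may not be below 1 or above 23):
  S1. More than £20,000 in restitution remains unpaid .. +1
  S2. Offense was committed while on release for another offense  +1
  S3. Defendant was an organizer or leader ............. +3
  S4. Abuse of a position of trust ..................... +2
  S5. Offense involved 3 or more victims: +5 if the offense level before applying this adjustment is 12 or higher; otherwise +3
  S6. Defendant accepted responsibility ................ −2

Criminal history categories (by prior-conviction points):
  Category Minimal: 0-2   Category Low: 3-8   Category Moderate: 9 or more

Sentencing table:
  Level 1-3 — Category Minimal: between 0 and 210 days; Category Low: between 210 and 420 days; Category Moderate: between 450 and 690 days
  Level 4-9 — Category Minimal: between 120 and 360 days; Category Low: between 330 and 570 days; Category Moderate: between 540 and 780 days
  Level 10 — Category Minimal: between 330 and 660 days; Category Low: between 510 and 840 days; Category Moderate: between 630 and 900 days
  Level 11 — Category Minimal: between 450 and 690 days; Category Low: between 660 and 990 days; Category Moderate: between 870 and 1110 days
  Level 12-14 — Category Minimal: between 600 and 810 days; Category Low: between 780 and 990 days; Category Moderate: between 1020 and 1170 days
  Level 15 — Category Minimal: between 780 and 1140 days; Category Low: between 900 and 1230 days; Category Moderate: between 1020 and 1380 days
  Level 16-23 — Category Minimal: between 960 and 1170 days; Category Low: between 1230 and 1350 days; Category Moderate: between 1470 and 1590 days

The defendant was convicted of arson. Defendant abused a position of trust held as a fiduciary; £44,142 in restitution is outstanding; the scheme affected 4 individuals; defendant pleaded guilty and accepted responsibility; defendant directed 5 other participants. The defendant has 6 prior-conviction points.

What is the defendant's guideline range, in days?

1230-1350 days

Base offense level for arson: 7.
S1 applies: 7 + 1 = 8.
S3 applies: 8 + 3 = 11.
S4 applies: 11 + 2 = 13.
S5 applies (level before this adjustment is 13 ≥ 12, so +5): 13 + 5 = 18.
S6 applies: 18 − 2 = 16.
Final offense level: 16.
Criminal history: 6 prior points → Category Low (3-8).
Level 16 falls in the 16-23 band.
Grid: Level 16-23 × Category Low = 1230-1350 days.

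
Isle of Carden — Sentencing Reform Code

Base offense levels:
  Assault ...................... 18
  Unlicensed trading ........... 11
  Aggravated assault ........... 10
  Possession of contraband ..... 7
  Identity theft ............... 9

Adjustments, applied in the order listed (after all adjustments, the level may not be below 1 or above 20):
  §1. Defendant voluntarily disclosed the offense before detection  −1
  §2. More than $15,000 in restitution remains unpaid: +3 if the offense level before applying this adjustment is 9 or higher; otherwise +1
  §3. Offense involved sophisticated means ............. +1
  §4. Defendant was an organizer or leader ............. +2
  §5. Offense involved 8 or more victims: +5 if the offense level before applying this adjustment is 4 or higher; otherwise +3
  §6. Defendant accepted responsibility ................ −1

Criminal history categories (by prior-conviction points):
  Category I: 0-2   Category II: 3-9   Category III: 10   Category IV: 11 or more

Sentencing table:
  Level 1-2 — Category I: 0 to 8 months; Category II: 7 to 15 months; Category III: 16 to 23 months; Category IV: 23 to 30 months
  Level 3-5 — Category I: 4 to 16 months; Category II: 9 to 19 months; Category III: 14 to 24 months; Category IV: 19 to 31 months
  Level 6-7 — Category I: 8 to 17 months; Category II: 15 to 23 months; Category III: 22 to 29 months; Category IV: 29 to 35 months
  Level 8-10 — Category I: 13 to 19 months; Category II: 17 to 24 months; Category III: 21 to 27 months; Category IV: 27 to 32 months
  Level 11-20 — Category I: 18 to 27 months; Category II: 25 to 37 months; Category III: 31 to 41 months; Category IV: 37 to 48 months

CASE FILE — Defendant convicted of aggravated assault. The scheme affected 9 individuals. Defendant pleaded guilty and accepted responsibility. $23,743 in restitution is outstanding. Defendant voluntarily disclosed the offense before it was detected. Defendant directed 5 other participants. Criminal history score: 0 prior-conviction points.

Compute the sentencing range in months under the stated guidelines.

Base offense level for aggravated assault: 10.
§1 applies: 10 − 1 = 9.
§2 applies (level before this adjustment is 9 ≥ 9, so +3): 9 + 3 = 12.
§3 does not apply.
§4 applies: 12 + 2 = 14.
§5 applies (level before this adjustment is 14 ≥ 4, so +5): 14 + 5 = 19.
§6 applies: 19 − 1 = 18.
Final offense level: 18.
Criminal history: 0 prior points → Category I (0-2).
Level 18 falls in the 11-20 band.
Grid: Level 11-20 × Category I = 18-27 months.

18-27 months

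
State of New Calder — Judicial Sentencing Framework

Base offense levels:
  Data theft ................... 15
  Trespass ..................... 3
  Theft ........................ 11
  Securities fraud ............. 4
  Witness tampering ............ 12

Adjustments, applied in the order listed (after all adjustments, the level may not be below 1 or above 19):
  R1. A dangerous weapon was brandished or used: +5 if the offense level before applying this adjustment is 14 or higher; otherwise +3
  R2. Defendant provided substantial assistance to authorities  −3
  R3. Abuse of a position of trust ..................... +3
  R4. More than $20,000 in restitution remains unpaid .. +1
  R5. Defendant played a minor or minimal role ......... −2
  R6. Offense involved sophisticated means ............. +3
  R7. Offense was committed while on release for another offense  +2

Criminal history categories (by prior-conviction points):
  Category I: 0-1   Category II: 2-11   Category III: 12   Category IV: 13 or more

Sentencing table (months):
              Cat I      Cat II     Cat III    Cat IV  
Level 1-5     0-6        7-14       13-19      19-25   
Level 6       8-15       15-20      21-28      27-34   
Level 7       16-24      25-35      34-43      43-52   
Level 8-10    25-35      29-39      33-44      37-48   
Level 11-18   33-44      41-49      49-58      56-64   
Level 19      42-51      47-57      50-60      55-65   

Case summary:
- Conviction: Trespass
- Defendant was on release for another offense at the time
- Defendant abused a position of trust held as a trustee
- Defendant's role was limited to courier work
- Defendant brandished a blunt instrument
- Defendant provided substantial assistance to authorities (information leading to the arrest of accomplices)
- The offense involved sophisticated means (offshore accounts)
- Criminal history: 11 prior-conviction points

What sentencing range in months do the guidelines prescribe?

Base offense level for trespass: 3.
R1 applies (level before this adjustment is 3 < 14, so +3): 3 + 3 = 6.
R2 applies: 6 − 3 = 3.
R3 applies: 3 + 3 = 6.
R4 does not apply.
R5 applies: 6 − 2 = 4.
R6 applies: 4 + 3 = 7.
R7 applies: 7 + 2 = 9.
Final offense level: 9.
Criminal history: 11 prior points → Category II (2-11).
Level 9 falls in the 8-10 band.
Grid: Level 8-10 × Category II = 29-39 months.

29-39 months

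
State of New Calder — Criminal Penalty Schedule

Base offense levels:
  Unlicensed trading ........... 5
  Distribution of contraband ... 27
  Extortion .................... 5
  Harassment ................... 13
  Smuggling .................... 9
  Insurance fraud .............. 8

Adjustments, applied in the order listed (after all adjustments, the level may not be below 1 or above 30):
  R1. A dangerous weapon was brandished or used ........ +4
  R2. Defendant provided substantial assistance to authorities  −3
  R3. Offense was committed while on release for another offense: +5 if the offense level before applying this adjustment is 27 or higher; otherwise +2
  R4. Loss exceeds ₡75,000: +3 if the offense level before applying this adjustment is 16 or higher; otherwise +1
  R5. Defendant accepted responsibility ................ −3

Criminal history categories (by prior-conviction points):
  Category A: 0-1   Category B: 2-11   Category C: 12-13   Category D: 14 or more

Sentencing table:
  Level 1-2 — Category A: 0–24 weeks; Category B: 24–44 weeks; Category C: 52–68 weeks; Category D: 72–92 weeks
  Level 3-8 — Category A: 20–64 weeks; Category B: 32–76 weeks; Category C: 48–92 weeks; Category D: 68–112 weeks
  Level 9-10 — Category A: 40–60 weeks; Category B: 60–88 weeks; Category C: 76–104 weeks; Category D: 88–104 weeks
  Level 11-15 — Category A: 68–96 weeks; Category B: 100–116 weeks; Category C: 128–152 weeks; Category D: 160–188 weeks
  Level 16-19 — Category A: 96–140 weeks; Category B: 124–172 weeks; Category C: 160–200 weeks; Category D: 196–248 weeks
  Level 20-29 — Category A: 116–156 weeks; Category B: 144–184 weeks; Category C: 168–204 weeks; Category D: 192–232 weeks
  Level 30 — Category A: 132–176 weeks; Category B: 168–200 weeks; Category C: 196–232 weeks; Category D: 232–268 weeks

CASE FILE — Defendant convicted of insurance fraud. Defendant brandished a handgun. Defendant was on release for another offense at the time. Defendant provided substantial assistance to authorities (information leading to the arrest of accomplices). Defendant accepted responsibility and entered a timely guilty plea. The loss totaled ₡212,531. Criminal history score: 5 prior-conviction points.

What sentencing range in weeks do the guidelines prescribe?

60-88 weeks

Base offense level for insurance fraud: 8.
R1 applies: 8 + 4 = 12.
R2 applies: 12 − 3 = 9.
R3 applies (level before this adjustment is 9 < 27, so +2): 9 + 2 = 11.
R4 applies (level before this adjustment is 11 < 16, so +1): 11 + 1 = 12.
R5 applies: 12 − 3 = 9.
Final offense level: 9.
Criminal history: 5 prior points → Category B (2-11).
Level 9 falls in the 9-10 band.
Grid: Level 9-10 × Category B = 60-88 weeks.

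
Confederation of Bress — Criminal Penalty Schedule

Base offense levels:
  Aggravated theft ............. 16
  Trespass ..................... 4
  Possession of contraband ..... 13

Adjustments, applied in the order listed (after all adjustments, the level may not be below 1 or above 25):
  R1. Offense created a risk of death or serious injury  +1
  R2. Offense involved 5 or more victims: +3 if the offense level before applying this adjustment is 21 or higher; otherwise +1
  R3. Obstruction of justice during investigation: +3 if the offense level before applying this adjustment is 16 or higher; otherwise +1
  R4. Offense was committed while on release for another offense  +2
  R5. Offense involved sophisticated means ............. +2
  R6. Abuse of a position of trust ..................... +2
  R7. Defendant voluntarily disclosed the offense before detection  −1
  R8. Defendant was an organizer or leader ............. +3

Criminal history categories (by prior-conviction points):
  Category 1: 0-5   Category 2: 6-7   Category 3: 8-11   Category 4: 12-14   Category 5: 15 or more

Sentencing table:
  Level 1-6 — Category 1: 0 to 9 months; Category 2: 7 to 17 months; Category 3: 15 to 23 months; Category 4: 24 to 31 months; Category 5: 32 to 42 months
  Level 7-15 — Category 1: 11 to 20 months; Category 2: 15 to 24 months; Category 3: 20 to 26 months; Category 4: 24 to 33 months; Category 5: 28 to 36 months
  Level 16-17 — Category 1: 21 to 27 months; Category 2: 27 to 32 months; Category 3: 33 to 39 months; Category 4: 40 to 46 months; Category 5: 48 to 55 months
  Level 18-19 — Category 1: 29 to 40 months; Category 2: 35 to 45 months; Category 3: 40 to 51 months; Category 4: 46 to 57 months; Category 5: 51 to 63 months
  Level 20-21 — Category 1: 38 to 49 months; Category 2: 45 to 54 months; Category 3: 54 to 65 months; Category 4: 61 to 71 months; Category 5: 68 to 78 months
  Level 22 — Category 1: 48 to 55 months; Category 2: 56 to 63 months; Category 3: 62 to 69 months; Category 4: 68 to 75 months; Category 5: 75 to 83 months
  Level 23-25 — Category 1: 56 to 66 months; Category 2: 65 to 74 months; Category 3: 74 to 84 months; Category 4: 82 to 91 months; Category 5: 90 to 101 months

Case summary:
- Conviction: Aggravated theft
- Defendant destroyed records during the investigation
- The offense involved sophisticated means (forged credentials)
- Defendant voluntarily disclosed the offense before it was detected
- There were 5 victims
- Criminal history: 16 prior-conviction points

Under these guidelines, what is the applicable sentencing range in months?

Base offense level for aggravated theft: 16.
R2 applies (level before this adjustment is 16 < 21, so +1): 16 + 1 = 17.
R3 applies (level before this adjustment is 17 ≥ 16, so +3): 17 + 3 = 20.
R4 does not apply.
R5 applies: 20 + 2 = 22.
R6 does not apply.
R7 applies: 22 − 1 = 21.
Final offense level: 21.
Criminal history: 16 prior points → Category 5 (15+).
Level 21 falls in the 20-21 band.
Grid: Level 20-21 × Category 5 = 68-78 months.

68-78 months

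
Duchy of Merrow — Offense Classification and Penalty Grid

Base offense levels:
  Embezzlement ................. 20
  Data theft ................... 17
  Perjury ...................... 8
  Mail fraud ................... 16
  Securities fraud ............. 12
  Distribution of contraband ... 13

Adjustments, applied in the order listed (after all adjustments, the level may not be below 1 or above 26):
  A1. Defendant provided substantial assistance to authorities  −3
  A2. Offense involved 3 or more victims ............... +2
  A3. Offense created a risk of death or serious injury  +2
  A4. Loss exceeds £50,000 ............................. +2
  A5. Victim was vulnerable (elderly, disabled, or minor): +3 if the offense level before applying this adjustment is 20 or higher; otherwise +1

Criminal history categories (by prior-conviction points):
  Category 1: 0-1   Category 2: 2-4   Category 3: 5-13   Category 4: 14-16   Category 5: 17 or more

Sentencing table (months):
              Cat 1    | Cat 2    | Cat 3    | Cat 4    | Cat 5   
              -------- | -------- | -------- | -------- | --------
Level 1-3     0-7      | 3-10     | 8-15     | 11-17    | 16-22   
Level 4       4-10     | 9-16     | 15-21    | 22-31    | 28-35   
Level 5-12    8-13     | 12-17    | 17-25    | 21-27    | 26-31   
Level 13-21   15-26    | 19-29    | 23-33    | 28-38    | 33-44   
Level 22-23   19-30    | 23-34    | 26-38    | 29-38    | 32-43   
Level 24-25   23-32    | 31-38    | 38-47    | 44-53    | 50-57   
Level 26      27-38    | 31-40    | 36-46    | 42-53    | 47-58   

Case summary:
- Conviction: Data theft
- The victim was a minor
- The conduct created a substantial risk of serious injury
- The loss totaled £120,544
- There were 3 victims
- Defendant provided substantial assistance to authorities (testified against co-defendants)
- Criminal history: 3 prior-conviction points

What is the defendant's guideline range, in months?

Base offense level for data theft: 17.
A1 applies: 17 − 3 = 14.
A2 applies: 14 + 2 = 16.
A3 applies: 16 + 2 = 18.
A4 applies: 18 + 2 = 20.
A5 applies (level before this adjustment is 20 ≥ 20, so +3): 20 + 3 = 23.
Final offense level: 23.
Criminal history: 3 prior points → Category 2 (2-4).
Level 23 falls in the 22-23 band.
Grid: Level 22-23 × Category 2 = 23-34 months.

23-34 months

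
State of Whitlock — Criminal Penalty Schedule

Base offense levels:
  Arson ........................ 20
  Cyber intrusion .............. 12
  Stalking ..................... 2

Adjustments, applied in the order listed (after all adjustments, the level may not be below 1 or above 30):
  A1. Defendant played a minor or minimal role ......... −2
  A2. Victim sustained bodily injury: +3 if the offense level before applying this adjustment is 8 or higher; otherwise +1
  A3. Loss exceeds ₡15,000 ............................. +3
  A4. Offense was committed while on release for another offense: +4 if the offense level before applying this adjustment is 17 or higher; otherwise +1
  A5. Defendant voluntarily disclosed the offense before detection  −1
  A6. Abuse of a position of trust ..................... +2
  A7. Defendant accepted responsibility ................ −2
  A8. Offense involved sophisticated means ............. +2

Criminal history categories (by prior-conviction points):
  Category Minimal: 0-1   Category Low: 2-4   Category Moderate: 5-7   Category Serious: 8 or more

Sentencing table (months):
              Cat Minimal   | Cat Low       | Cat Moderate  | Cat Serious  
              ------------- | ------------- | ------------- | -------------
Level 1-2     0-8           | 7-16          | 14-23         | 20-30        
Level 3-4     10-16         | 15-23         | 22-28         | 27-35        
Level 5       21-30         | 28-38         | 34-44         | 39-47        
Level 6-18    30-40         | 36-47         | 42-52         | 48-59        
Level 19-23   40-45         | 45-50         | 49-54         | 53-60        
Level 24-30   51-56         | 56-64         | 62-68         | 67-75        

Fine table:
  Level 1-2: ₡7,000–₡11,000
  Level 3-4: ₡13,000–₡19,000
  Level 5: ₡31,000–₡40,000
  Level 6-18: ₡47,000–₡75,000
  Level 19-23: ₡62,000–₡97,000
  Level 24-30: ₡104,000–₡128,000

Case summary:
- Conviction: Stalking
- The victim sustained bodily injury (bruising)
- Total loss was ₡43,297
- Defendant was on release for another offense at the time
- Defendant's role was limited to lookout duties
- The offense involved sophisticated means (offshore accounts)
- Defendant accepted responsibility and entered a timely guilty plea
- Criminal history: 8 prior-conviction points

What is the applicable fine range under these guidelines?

Base offense level for stalking: 2.
A1 applies: 2 − 2 = 0.
A2 applies (level before this adjustment is 0 < 8, so +1): 0 + 1 = 1.
A3 applies: 1 + 3 = 4.
A4 applies (level before this adjustment is 4 < 17, so +1): 4 + 1 = 5.
A7 applies: 5 − 2 = 3.
A8 applies: 3 + 2 = 5.
Final offense level: 5.
Level 5 falls in the 5 band.
Fine table: Level 5 → ₡31,000–₡40,000.

₡31,000–₡40,000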